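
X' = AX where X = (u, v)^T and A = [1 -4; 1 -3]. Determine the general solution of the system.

u(t) = 2K_1e^(-t) + 2K_2te^(-t) - 3K_2e^(-t), v(t) = K_1e^(-t) + K_2te^(-t) - 2K_2e^(-t)

Coefficient matrix A = [[1, -4], [1, -3]].
Characteristic polynomial det(A - λI) = λ^2 + 2λ + 1 = 0.
Single eigenvalue λ = -1 with algebraic multiplicity 2.
Eigenvector v = (2,1); generalized eigenvector w with (A-λI)w=v is (-3,-2).
General solution: e^(-t)[K_1·v + K_2·(t·v + w)].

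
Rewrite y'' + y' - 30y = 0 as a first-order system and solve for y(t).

Let x_1 = y, x_2 = y'. Then x_1' = x_2 and x_2' = 30x_1 - x_2.
A = [[0,1],[30,-1]]; det(A-λI) = λ^2 + λ - 30.
Eigenvalues λ = 5, -6 with eigenvectors (1,5), (1,-6).

y(t) = c_1e^(5t) + c_2e^(-6t)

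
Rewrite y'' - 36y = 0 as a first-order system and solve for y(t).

Let x_1 = y, x_2 = y'. Then x_1' = x_2 and x_2' = 36x_1.
A = [[0,1],[36,0]]; det(A-λI) = λ^2 - 36.
Eigenvalues λ = 6, -6 with eigenvectors (1,6), (1,-6).

y(t) = c_1e^(6t) + c_2e^(-6t)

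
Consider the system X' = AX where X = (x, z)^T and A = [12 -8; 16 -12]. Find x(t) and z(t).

Coefficient matrix A = [[12, -8], [16, -12]].
Characteristic polynomial det(A - λI) = λ^2 - 16 = 0.
Eigenvalues λ = -4, 4.
For λ=-4: (A-λI) row 1 is [16, -8], so an eigenvector is (1, 2).
For λ=4: (A-λI) row 1 is [8, -8], so an eigenvector is (1, 1).
General solution: C_1e^(-4t)(1,2) + C_2e^(4t)(1,1).

x(t) = C_1e^(-4t) + C_2e^(4t), z(t) = 2C_1e^(-4t) + C_2e^(4t)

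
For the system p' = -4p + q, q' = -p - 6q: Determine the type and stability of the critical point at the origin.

A = [[-4,1],[-1,-6]]; det(A-λI) = λ^2 + 10λ + 25.
repeated λ = -5 with a single eigenvector.

stable improper node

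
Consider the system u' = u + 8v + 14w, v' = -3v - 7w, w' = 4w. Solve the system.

Coefficient matrix A = [[1, 8, 14], [0, -3, -7], [0, 0, 4]].
det(A - λI) = 0 gives eigenvalues λ = 1, -3, 4.
For λ=1: eigenvector (1,0,0).
For λ=-3: eigenvector (-2,1,0).
For λ=4: eigenvector (2,-1,1).
General solution: c_1e^(t)(1,0,0) + c_2e^(-3t)(-2,1,0) + c_3e^(4t)(2,-1,1).

u(t) = c_1e^(t) - 2c_2e^(-3t) + 2c_3e^(4t), v(t) = c_2e^(-3t) - c_3e^(4t), w(t) = c_3e^(4t)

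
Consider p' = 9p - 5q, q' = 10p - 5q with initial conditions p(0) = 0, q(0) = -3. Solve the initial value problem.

Coefficient matrix A = [[9, -5], [10, -5]].
Characteristic polynomial det(A - λI) = λ^2 - 4λ + 5 = 0.
Eigenvalues λ = 2 ± i (complex conjugate pair).
For λ=2+i: an eigenvector is (-2,-3) - i(1,1) = (-2 - i, -3 - i).
A real fundamental pair from Re and Im of e^((2+i)t)v: X_1 = e^(2t)(cos(t)·(-2,-3) + sin(t)·(1,1)), X_2 = e^(2t)(sin(t)·(-2,-3) - cos(t)·(1,1)).
General solution: c_1X_1 + c_2X_2.
Applying p(0)=0, q(0)=-3 gives c_1=3, c_2=-6.

p(t) = 15e^(2t)sin(t), q(t) = 21e^(2t)sin(t) - 3e^(2t)cos(t)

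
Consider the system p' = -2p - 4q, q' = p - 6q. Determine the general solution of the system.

p(t) = 2K_1e^(-4t) + 2K_2te^(-4t) + K_2e^(-4t), q(t) = K_1e^(-4t) + K_2te^(-4t)

Coefficient matrix A = [[-2, -4], [1, -6]].
Characteristic polynomial det(A - λI) = λ^2 + 8λ + 16 = 0.
Single eigenvalue λ = -4 with algebraic multiplicity 2.
Eigenvector v = (2,1); generalized eigenvector w with (A-λI)w=v is (1,0).
General solution: e^(-4t)[K_1·v + K_2·(t·v + w)].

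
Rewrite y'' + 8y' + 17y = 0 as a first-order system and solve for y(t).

Let x_1 = y, x_2 = y'. Then x_1' = x_2 and x_2' = -17x_1 - 8x_2.
A = [[0,1],[-17,-8]]; det(A-λI) = λ^2 + 8λ + 17.
Eigenvalues λ = -4 ± i.

y(t) = K_1e^(-4t)cos(t) + K_2e^(-4t)sin(t)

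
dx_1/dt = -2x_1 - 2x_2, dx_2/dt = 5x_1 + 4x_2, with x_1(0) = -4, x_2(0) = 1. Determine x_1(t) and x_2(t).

Coefficient matrix A = [[-2, -2], [5, 4]].
Characteristic polynomial det(A - λI) = λ^2 - 2λ + 2 = 0.
Eigenvalues λ = 1 ± i (complex conjugate pair).
For λ=1+i: an eigenvector is (1,-2) - i(1,-1) = (1 - i, -2 + i).
A real fundamental pair from Re and Im of e^((1+i)t)v: X_1 = e^(t)(cos(t)·(1,-2) + sin(t)·(1,-1)), X_2 = e^(t)(sin(t)·(1,-2) - cos(t)·(1,-1)).
General solution: C_1X_1 + C_2X_2.
Applying x_1(0)=-4, x_2(0)=1 gives C_1=3, C_2=7.

x_1(t) = 10e^(t)sin(t) - 4e^(t)cos(t), x_2(t) = -17e^(t)sin(t) + e^(t)cos(t)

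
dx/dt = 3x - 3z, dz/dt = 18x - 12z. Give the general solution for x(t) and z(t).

x(t) = c_1e^(-6t) + c_2e^(-3t), z(t) = 3c_1e^(-6t) + 2c_2e^(-3t)

Coefficient matrix A = [[3, -3], [18, -12]].
Characteristic polynomial det(A - λI) = λ^2 + 9λ + 18 = 0.
Eigenvalues λ = -6, -3.
For λ=-6: (A-λI) row 1 is [9, -3], so an eigenvector is (1, 3).
For λ=-3: (A-λI) row 1 is [6, -3], so an eigenvector is (1, 2).
General solution: c_1e^(-6t)(1,3) + c_2e^(-3t)(1,2).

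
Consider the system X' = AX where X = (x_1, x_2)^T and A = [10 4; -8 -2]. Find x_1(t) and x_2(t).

x_1(t) = -C_1e^(2t) + C_2e^(6t), x_2(t) = 2C_1e^(2t) - C_2e^(6t)

Coefficient matrix A = [[10, 4], [-8, -2]].
Characteristic polynomial det(A - λI) = λ^2 - 8λ + 12 = 0.
Eigenvalues λ = 2, 6.
For λ=2: (A-λI) row 1 is [8, 4], so an eigenvector is (-1, 2).
For λ=6: (A-λI) row 1 is [4, 4], so an eigenvector is (1, -1).
General solution: C_1e^(2t)(-1,2) + C_2e^(6t)(1,-1).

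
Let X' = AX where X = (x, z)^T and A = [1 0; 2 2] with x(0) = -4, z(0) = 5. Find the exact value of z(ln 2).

4

A = [[1,0],[2,2]]; eigenvalues λ = 1, 2.
Eigenvectors: (1,-2) for λ=1, (0,1) for λ=2.
From the initial condition, c_1 = -4, c_2 = -3.
z(ln 2) = (-4)(2^1)(-2) + (-3)(2^2)(1) = 4.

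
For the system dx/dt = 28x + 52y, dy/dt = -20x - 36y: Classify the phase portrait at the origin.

stable spiral

A = [[28,52],[-20,-36]]; det(A-λI) = λ^2 + 8λ + 32.
λ = -4 ± 4i: negative real part.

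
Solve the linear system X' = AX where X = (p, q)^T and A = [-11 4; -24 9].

p(t) = K_1e^(t) + K_2e^(-3t), q(t) = 3K_1e^(t) + 2K_2e^(-3t)

Coefficient matrix A = [[-11, 4], [-24, 9]].
Characteristic polynomial det(A - λI) = λ^2 + 2λ - 3 = 0.
Eigenvalues λ = 1, -3.
For λ=1: (A-λI) row 1 is [-12, 4], so an eigenvector is (1, 3).
For λ=-3: (A-λI) row 1 is [-8, 4], so an eigenvector is (1, 2).
General solution: K_1e^(t)(1,3) + K_2e^(-3t)(1,2).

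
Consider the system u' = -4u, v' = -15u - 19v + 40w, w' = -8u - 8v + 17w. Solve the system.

Coefficient matrix A = [[-4, 0, 0], [-15, -19, 40], [-8, -8, 17]].
det(A - λI) = 0 gives eigenvalues λ = -4, -3, 1.
For λ=-4: eigenvector (1,-1,0).
For λ=-3: eigenvector (0,5,2).
For λ=1: eigenvector (0,2,1).
General solution: C_1e^(-4t)(1,-1,0) + C_2e^(-3t)(0,5,2) + C_3e^(t)(0,2,1).

u(t) = C_1e^(-4t), v(t) = -C_1e^(-4t) + 5C_2e^(-3t) + 2C_3e^(t), w(t) = 2C_2e^(-3t) + C_3e^(t)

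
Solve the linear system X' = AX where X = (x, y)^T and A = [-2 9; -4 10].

x(t) = 3C_1e^(4t) + 3C_2te^(4t) - 2C_2e^(4t), y(t) = 2C_1e^(4t) + 2C_2te^(4t) - C_2e^(4t)

Coefficient matrix A = [[-2, 9], [-4, 10]].
Characteristic polynomial det(A - λI) = λ^2 - 8λ + 16 = 0.
Single eigenvalue λ = 4 with algebraic multiplicity 2.
Eigenvector v = (3,2); generalized eigenvector w with (A-λI)w=v is (-2,-1).
General solution: e^(4t)[C_1·v + C_2·(t·v + w)].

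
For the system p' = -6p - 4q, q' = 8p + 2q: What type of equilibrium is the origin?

stable spiral

A = [[-6,-4],[8,2]]; det(A-λI) = λ^2 + 4λ + 20.
λ = -2 ± 4i: negative real part.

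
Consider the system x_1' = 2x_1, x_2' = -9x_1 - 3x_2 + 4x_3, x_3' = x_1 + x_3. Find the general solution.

Coefficient matrix A = [[2, 0, 0], [-9, -3, 4], [1, 0, 1]].
det(A - λI) = 0 gives eigenvalues λ = 1, -3, 2.
For λ=1: eigenvector (0,1,1).
For λ=-3: eigenvector (0,1,0).
For λ=2: eigenvector (1,-1,1).
General solution: c_1e^(t)(0,1,1) + c_2e^(-3t)(0,1,0) + c_3e^(2t)(1,-1,1).

x_1(t) = c_3e^(2t), x_2(t) = c_1e^(t) + c_2e^(-3t) - c_3e^(2t), x_3(t) = c_1e^(t) + c_3e^(2t)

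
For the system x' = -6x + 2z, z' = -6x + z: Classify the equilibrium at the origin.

stable node

A = [[-6,2],[-6,1]]; det(A-λI) = λ^2 + 5λ + 6.
λ = -2, -3: both negative.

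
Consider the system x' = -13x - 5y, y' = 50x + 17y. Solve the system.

Coefficient matrix A = [[-13, -5], [50, 17]].
Characteristic polynomial det(A - λI) = λ^2 - 4λ + 29 = 0.
Eigenvalues λ = 2 ± 5i (complex conjugate pair).
For λ=2+5i: an eigenvector is (1,-3) - i(0,1) = (1, -3 - i).
A real fundamental pair from Re and Im of e^((2+5i)t)v: X_1 = e^(2t)(cos(5t)·(1,-3) + sin(5t)·(0,1)), X_2 = e^(2t)(sin(5t)·(1,-3) - cos(5t)·(0,1)).
General solution: K_1X_1 + K_2X_2.

x(t) = K_1e^(2t)cos(5t) + K_2e^(2t)sin(5t), y(t) = K_1e^(2t)sin(5t) - 3K_1e^(2t)cos(5t) - 3K_2e^(2t)sin(5t) - K_2e^(2t)cos(5t)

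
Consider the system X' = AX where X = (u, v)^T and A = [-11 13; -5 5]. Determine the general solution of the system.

u(t) = -3K_1e^(-3t)sin(t) + 2K_1e^(-3t)cos(t) + 2K_2e^(-3t)sin(t) + 3K_2e^(-3t)cos(t), v(t) = -2K_1e^(-3t)sin(t) + K_1e^(-3t)cos(t) + K_2e^(-3t)sin(t) + 2K_2e^(-3t)cos(t)

Coefficient matrix A = [[-11, 13], [-5, 5]].
Characteristic polynomial det(A - λI) = λ^2 + 6λ + 10 = 0.
Eigenvalues λ = -3 ± i (complex conjugate pair).
For λ=-3+i: an eigenvector is (2,1) - i(-3,-2) = (2 + 3i, 1 + 2i).
A real fundamental pair from Re and Im of e^((-3+i)t)v: X_1 = e^(-3t)(cos(t)·(2,1) + sin(t)·(-3,-2)), X_2 = e^(-3t)(sin(t)·(2,1) - cos(t)·(-3,-2)).
General solution: K_1X_1 + K_2X_2.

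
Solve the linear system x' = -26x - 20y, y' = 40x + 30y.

Coefficient matrix A = [[-26, -20], [40, 30]].
Characteristic polynomial det(A - λI) = λ^2 - 4λ + 20 = 0.
Eigenvalues λ = 2 ± 4i (complex conjugate pair).
For λ=2+4i: an eigenvector is (2,-3) - i(1,-1) = (2 - i, -3 + i).
A real fundamental pair from Re and Im of e^((2+4i)t)v: X_1 = e^(2t)(cos(4t)·(2,-3) + sin(4t)·(1,-1)), X_2 = e^(2t)(sin(4t)·(2,-3) - cos(4t)·(1,-1)).
General solution: C_1X_1 + C_2X_2.

x(t) = C_1e^(2t)sin(4t) + 2C_1e^(2t)cos(4t) + 2C_2e^(2t)sin(4t) - C_2e^(2t)cos(4t), y(t) = -C_1e^(2t)sin(4t) - 3C_1e^(2t)cos(4t) - 3C_2e^(2t)sin(4t) + C_2e^(2t)cos(4t)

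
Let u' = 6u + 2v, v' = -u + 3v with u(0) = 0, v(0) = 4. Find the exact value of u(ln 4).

A = [[6,2],[-1,3]]; eigenvalues λ = 4, 5.
Eigenvectors: (1,-1) for λ=4, (-2,1) for λ=5.
From the initial condition, c_1 = -8, c_2 = -4.
u(ln 4) = (-8)(4^4)(1) + (-4)(4^5)(-2) = 6144.

6144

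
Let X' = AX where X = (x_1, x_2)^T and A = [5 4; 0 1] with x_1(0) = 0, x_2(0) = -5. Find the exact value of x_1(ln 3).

A = [[5,4],[0,1]]; eigenvalues λ = 5, 1.
Eigenvectors: (1,0) for λ=5, (1,-1) for λ=1.
From the initial condition, c_1 = -5, c_2 = 5.
x_1(ln 3) = (-5)(3^5)(1) + (5)(3^1)(1) = -1200.

-1200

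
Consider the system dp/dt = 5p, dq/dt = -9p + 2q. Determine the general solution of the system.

Coefficient matrix A = [[5, 0], [-9, 2]].
Characteristic polynomial det(A - λI) = λ^2 - 7λ + 10 = 0.
Eigenvalues λ = 2, 5.
For λ=2: (A-λI) row 1 is [3, 0], so an eigenvector is (0, 1).
For λ=5: (A-λI) row 2 is [-9, -3], so an eigenvector is (-1, 3).
General solution: C_1e^(2t)(0,1) + C_2e^(5t)(-1,3).

p(t) = -C_2e^(5t), q(t) = C_1e^(2t) + 3C_2e^(5t)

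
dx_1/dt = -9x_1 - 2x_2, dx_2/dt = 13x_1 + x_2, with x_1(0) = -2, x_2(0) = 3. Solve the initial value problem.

Coefficient matrix A = [[-9, -2], [13, 1]].
Characteristic polynomial det(A - λI) = λ^2 + 8λ + 17 = 0.
Eigenvalues λ = -4 ± i (complex conjugate pair).
For λ=-4+i: an eigenvector is (-1,2) - i(1,-3) = (-1 - i, 2 + 3i).
A real fundamental pair from Re and Im of e^((-4+i)t)v: X_1 = e^(-4t)(cos(t)·(-1,2) + sin(t)·(1,-3)), X_2 = e^(-4t)(sin(t)·(-1,2) - cos(t)·(1,-3)).
General solution: K_1X_1 + K_2X_2.
Applying x_1(0)=-2, x_2(0)=3 gives K_1=3, K_2=-1.

x_1(t) = 4e^(-4t)sin(t) - 2e^(-4t)cos(t), x_2(t) = -11e^(-4t)sin(t) + 3e^(-4t)cos(t)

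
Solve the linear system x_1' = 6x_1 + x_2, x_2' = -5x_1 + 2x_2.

x_1(t) = c_1e^(4t)cos(t) + c_2e^(4t)sin(t), x_2(t) = -c_1e^(4t)sin(t) - 2c_1e^(4t)cos(t) - 2c_2e^(4t)sin(t) + c_2e^(4t)cos(t)

Coefficient matrix A = [[6, 1], [-5, 2]].
Characteristic polynomial det(A - λI) = λ^2 - 8λ + 17 = 0.
Eigenvalues λ = 4 ± i (complex conjugate pair).
For λ=4+i: an eigenvector is (1,-2) - i(0,-1) = (1, -2 + i).
A real fundamental pair from Re and Im of e^((4+i)t)v: X_1 = e^(4t)(cos(t)·(1,-2) + sin(t)·(0,-1)), X_2 = e^(4t)(sin(t)·(1,-2) - cos(t)·(0,-1)).
General solution: c_1X_1 + c_2X_2.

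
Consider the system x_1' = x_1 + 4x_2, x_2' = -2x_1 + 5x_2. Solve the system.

Coefficient matrix A = [[1, 4], [-2, 5]].
Characteristic polynomial det(A - λI) = λ^2 - 6λ + 13 = 0.
Eigenvalues λ = 3 ± 2i (complex conjugate pair).
For λ=3+2i: an eigenvector is (-1,0) - i(1,1) = (-1 - i, 0 - i).
A real fundamental pair from Re and Im of e^((3+2i)t)v: X_1 = e^(3t)(cos(2t)·(-1,0) + sin(2t)·(1,1)), X_2 = e^(3t)(sin(2t)·(-1,0) - cos(2t)·(1,1)).
General solution: c_1X_1 + c_2X_2.

x_1(t) = c_1e^(3t)sin(2t) - c_1e^(3t)cos(2t) - c_2e^(3t)sin(2t) - c_2e^(3t)cos(2t), x_2(t) = c_1e^(3t)sin(2t) - c_2e^(3t)cos(2t)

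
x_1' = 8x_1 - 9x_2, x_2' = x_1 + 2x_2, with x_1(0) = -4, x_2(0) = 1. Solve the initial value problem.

Coefficient matrix A = [[8, -9], [1, 2]].
Characteristic polynomial det(A - λI) = λ^2 - 10λ + 25 = 0.
Single eigenvalue λ = 5 with algebraic multiplicity 2.
Eigenvector v = (-3,-1); generalized eigenvector w with (A-λI)w=v is (-1,0).
General solution: e^(5t)[K_1·v + K_2·(t·v + w)].
Applying x_1(0)=-4, x_2(0)=1 gives K_1=-1, K_2=7.

x_1(t) = -21te^(5t) - 4e^(5t), x_2(t) = -7te^(5t) + e^(5t)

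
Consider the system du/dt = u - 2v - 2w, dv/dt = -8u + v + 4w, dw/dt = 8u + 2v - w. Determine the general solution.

u(t) = C_1e^(t) - C_3e^(3t), v(t) = -2C_1e^(t) + C_2e^(-3t) + 2C_3e^(3t), w(t) = 2C_1e^(t) - C_2e^(-3t) - C_3e^(3t)

Coefficient matrix A = [[1, -2, -2], [-8, 1, 4], [8, 2, -1]].
det(A - λI) = 0 gives eigenvalues λ = 1, -3, 3.
For λ=1: eigenvector (1,-2,2).
For λ=-3: eigenvector (0,1,-1).
For λ=3: eigenvector (-1,2,-1).
General solution: C_1e^(t)(1,-2,2) + C_2e^(-3t)(0,1,-1) + C_3e^(3t)(-1,2,-1).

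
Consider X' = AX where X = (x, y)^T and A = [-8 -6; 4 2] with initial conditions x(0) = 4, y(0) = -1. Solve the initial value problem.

x(t) = -5e^(-2t) + 9e^(-4t), y(t) = 5e^(-2t) - 6e^(-4t)

Coefficient matrix A = [[-8, -6], [4, 2]].
Characteristic polynomial det(A - λI) = λ^2 + 6λ + 8 = 0.
Eigenvalues λ = -4, -2.
For λ=-4: (A-λI) row 1 is [-4, -6], so an eigenvector is (3, -2).
For λ=-2: (A-λI) row 1 is [-6, -6], so an eigenvector is (-1, 1).
General solution: K_1e^(-4t)(3,-2) + K_2e^(-2t)(-1,1).
Applying x(0)=4, y(0)=-1 gives K_1=3, K_2=5.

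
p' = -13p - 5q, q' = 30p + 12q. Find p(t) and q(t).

p(t) = C_1e^(-3t) + C_2e^(2t), q(t) = -2C_1e^(-3t) - 3C_2e^(2t)

Coefficient matrix A = [[-13, -5], [30, 12]].
Characteristic polynomial det(A - λI) = λ^2 + λ - 6 = 0.
Eigenvalues λ = -3, 2.
For λ=-3: (A-λI) row 1 is [-10, -5], so an eigenvector is (1, -2).
For λ=2: (A-λI) row 1 is [-15, -5], so an eigenvector is (1, -3).
General solution: C_1e^(-3t)(1,-2) + C_2e^(2t)(1,-3).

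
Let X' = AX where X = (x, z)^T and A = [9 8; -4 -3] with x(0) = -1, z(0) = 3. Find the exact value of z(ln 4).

A = [[9,8],[-4,-3]]; eigenvalues λ = 1, 5.
Eigenvectors: (-1,1) for λ=1, (-2,1) for λ=5.
From the initial condition, c_1 = 5, c_2 = -2.
z(ln 4) = (5)(4^1)(1) + (-2)(4^5)(1) = -2028.

-2028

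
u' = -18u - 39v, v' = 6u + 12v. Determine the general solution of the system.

u(t) = -2c_1e^(-3t)sin(3t) + 3c_1e^(-3t)cos(3t) + 3c_2e^(-3t)sin(3t) + 2c_2e^(-3t)cos(3t), v(t) = c_1e^(-3t)sin(3t) - c_1e^(-3t)cos(3t) - c_2e^(-3t)sin(3t) - c_2e^(-3t)cos(3t)

Coefficient matrix A = [[-18, -39], [6, 12]].
Characteristic polynomial det(A - λI) = λ^2 + 6λ + 18 = 0.
Eigenvalues λ = -3 ± 3i (complex conjugate pair).
For λ=-3+3i: an eigenvector is (3,-1) - i(-2,1) = (3 + 2i, -1 - i).
A real fundamental pair from Re and Im of e^((-3+3i)t)v: X_1 = e^(-3t)(cos(3t)·(3,-1) + sin(3t)·(-2,1)), X_2 = e^(-3t)(sin(3t)·(3,-1) - cos(3t)·(-2,1)).
General solution: c_1X_1 + c_2X_2.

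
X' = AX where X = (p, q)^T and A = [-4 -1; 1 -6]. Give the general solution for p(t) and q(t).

p(t) = -c_1e^(-5t) - c_2te^(-5t) - 3c_2e^(-5t), q(t) = -c_1e^(-5t) - c_2te^(-5t) - 2c_2e^(-5t)

Coefficient matrix A = [[-4, -1], [1, -6]].
Characteristic polynomial det(A - λI) = λ^2 + 10λ + 25 = 0.
Single eigenvalue λ = -5 with algebraic multiplicity 2.
Eigenvector v = (-1,-1); generalized eigenvector w with (A-λI)w=v is (-3,-2).
General solution: e^(-5t)[c_1·v + c_2·(t·v + w)].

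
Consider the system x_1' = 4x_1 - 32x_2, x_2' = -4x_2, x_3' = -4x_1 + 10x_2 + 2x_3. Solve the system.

x_1(t) = 4K_1e^(-4t) + K_2e^(4t), x_2(t) = K_1e^(-4t), x_3(t) = K_1e^(-4t) - 2K_2e^(4t) + K_3e^(2t)

Coefficient matrix A = [[4, -32, 0], [0, -4, 0], [-4, 10, 2]].
det(A - λI) = 0 gives eigenvalues λ = -4, 4, 2.
For λ=-4: eigenvector (4,1,1).
For λ=4: eigenvector (1,0,-2).
For λ=2: eigenvector (0,0,1).
General solution: K_1e^(-4t)(4,1,1) + K_2e^(4t)(1,0,-2) + K_3e^(2t)(0,0,1).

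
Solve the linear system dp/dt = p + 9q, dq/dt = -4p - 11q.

p(t) = 3C_1e^(-5t) + 3C_2te^(-5t) + 2C_2e^(-5t), q(t) = -2C_1e^(-5t) - 2C_2te^(-5t) - C_2e^(-5t)

Coefficient matrix A = [[1, 9], [-4, -11]].
Characteristic polynomial det(A - λI) = λ^2 + 10λ + 25 = 0.
Single eigenvalue λ = -5 with algebraic multiplicity 2.
Eigenvector v = (3,-2); generalized eigenvector w with (A-λI)w=v is (2,-1).
General solution: e^(-5t)[C_1·v + C_2·(t·v + w)].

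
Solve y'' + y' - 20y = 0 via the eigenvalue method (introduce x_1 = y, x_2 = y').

y(t) = K_1e^(-5t) + K_2e^(4t)

Let x_1 = y, x_2 = y'. Then x_1' = x_2 and x_2' = 20x_1 - x_2.
A = [[0,1],[20,-1]]; det(A-λI) = λ^2 + λ - 20.
Eigenvalues λ = -5, 4 with eigenvectors (1,-5), (1,4).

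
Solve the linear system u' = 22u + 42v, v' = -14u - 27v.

u(t) = 3C_1e^(-6t) + 2C_2e^(t), v(t) = -2C_1e^(-6t) - C_2e^(t)

Coefficient matrix A = [[22, 42], [-14, -27]].
Characteristic polynomial det(A - λI) = λ^2 + 5λ - 6 = 0.
Eigenvalues λ = -6, 1.
For λ=-6: (A-λI) row 1 is [28, 42], so an eigenvector is (3, -2).
For λ=1: (A-λI) row 1 is [21, 42], so an eigenvector is (2, -1).
General solution: C_1e^(-6t)(3,-2) + C_2e^(t)(2,-1).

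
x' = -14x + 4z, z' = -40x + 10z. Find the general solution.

x(t) = C_1e^(-2t)sin(4t) - C_2e^(-2t)cos(4t), z(t) = 3C_1e^(-2t)sin(4t) + C_1e^(-2t)cos(4t) + C_2e^(-2t)sin(4t) - 3C_2e^(-2t)cos(4t)

Coefficient matrix A = [[-14, 4], [-40, 10]].
Characteristic polynomial det(A - λI) = λ^2 + 4λ + 20 = 0.
Eigenvalues λ = -2 ± 4i (complex conjugate pair).
For λ=-2+4i: an eigenvector is (0,1) - i(1,3) = (0 - i, 1 - 3i).
A real fundamental pair from Re and Im of e^((-2+4i)t)v: X_1 = e^(-2t)(cos(4t)·(0,1) + sin(4t)·(1,3)), X_2 = e^(-2t)(sin(4t)·(0,1) - cos(4t)·(1,3)).
General solution: C_1X_1 + C_2X_2.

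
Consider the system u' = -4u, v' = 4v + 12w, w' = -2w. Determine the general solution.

u(t) = C_1e^(-4t), v(t) = -C_2e^(4t) + 2C_3e^(-2t), w(t) = -C_3e^(-2t)

Coefficient matrix A = [[-4, 0, 0], [0, 4, 12], [0, 0, -2]].
det(A - λI) = 0 gives eigenvalues λ = -4, 4, -2.
For λ=-4: eigenvector (1,0,0).
For λ=4: eigenvector (0,-1,0).
For λ=-2: eigenvector (0,2,-1).
General solution: C_1e^(-4t)(1,0,0) + C_2e^(4t)(0,-1,0) + C_3e^(-2t)(0,2,-1).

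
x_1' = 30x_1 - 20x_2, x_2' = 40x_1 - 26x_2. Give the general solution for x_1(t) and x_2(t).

Coefficient matrix A = [[30, -20], [40, -26]].
Characteristic polynomial det(A - λI) = λ^2 - 4λ + 20 = 0.
Eigenvalues λ = 2 ± 4i (complex conjugate pair).
For λ=2+4i: an eigenvector is (1,1) - i(2,3) = (1 - 2i, 1 - 3i).
A real fundamental pair from Re and Im of e^((2+4i)t)v: X_1 = e^(2t)(cos(4t)·(1,1) + sin(4t)·(2,3)), X_2 = e^(2t)(sin(4t)·(1,1) - cos(4t)·(2,3)).
General solution: K_1X_1 + K_2X_2.

x_1(t) = 2K_1e^(2t)sin(4t) + K_1e^(2t)cos(4t) + K_2e^(2t)sin(4t) - 2K_2e^(2t)cos(4t), x_2(t) = 3K_1e^(2t)sin(4t) + K_1e^(2t)cos(4t) + K_2e^(2t)sin(4t) - 3K_2e^(2t)cos(4t)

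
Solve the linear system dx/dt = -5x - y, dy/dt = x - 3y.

Coefficient matrix A = [[-5, -1], [1, -3]].
Characteristic polynomial det(A - λI) = λ^2 + 8λ + 16 = 0.
Single eigenvalue λ = -4 with algebraic multiplicity 2.
Eigenvector v = (1,-1); generalized eigenvector w with (A-λI)w=v is (-3,2).
General solution: e^(-4t)[K_1·v + K_2·(t·v + w)].

x(t) = K_1e^(-4t) + K_2te^(-4t) - 3K_2e^(-4t), y(t) = -K_1e^(-4t) - K_2te^(-4t) + 2K_2e^(-4t)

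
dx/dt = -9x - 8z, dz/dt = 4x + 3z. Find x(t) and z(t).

x(t) = 2C_1e^(-5t) - C_2e^(-t), z(t) = -C_1e^(-5t) + C_2e^(-t)

Coefficient matrix A = [[-9, -8], [4, 3]].
Characteristic polynomial det(A - λI) = λ^2 + 6λ + 5 = 0.
Eigenvalues λ = -5, -1.
For λ=-5: (A-λI) row 1 is [-4, -8], so an eigenvector is (2, -1).
For λ=-1: (A-λI) row 1 is [-8, -8], so an eigenvector is (-1, 1).
General solution: C_1e^(-5t)(2,-1) + C_2e^(-t)(-1,1).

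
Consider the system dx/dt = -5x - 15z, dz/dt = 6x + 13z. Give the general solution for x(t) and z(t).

Coefficient matrix A = [[-5, -15], [6, 13]].
Characteristic polynomial det(A - λI) = λ^2 - 8λ + 25 = 0.
Eigenvalues λ = 4 ± 3i (complex conjugate pair).
For λ=4+3i: an eigenvector is (-1,1) - i(-2,1) = (-1 + 2i, 1 - i).
A real fundamental pair from Re and Im of e^((4+3i)t)v: X_1 = e^(4t)(cos(3t)·(-1,1) + sin(3t)·(-2,1)), X_2 = e^(4t)(sin(3t)·(-1,1) - cos(3t)·(-2,1)).
General solution: c_1X_1 + c_2X_2.

x(t) = -2c_1e^(4t)sin(3t) - c_1e^(4t)cos(3t) - c_2e^(4t)sin(3t) + 2c_2e^(4t)cos(3t), z(t) = c_1e^(4t)sin(3t) + c_1e^(4t)cos(3t) + c_2e^(4t)sin(3t) - c_2e^(4t)cos(3t)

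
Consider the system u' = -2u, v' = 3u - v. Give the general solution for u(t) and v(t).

Coefficient matrix A = [[-2, 0], [3, -1]].
Characteristic polynomial det(A - λI) = λ^2 + 3λ + 2 = 0.
Eigenvalues λ = -1, -2.
For λ=-1: (A-λI) row 1 is [-1, 0], so an eigenvector is (0, 1).
For λ=-2: (A-λI) row 2 is [3, 1], so an eigenvector is (1, -3).
General solution: c_1e^(-t)(0,1) + c_2e^(-2t)(1,-3).

u(t) = c_2e^(-2t), v(t) = c_1e^(-t) - 3c_2e^(-2t)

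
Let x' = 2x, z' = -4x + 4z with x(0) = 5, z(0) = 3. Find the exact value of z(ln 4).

-1632

A = [[2,0],[-4,4]]; eigenvalues λ = 2, 4.
Eigenvectors: (-1,-2) for λ=2, (0,-1) for λ=4.
From the initial condition, c_1 = -5, c_2 = 7.
z(ln 4) = (-5)(4^2)(-2) + (7)(4^4)(-1) = -1632.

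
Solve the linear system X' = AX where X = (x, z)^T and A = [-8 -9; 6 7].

Coefficient matrix A = [[-8, -9], [6, 7]].
Characteristic polynomial det(A - λI) = λ^2 + λ - 2 = 0.
Eigenvalues λ = 1, -2.
For λ=1: (A-λI) row 1 is [-9, -9], so an eigenvector is (1, -1).
For λ=-2: (A-λI) row 1 is [-6, -9], so an eigenvector is (3, -2).
General solution: c_1e^(t)(1,-1) + c_2e^(-2t)(3,-2).

x(t) = c_1e^(t) + 3c_2e^(-2t), z(t) = -c_1e^(t) - 2c_2e^(-2t)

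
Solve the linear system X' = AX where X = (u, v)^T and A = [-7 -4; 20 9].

Coefficient matrix A = [[-7, -4], [20, 9]].
Characteristic polynomial det(A - λI) = λ^2 - 2λ + 17 = 0.
Eigenvalues λ = 1 ± 4i (complex conjugate pair).
For λ=1+4i: an eigenvector is (1,-2) - i(0,1) = (1, -2 - i).
A real fundamental pair from Re and Im of e^((1+4i)t)v: X_1 = e^(t)(cos(4t)·(1,-2) + sin(4t)·(0,1)), X_2 = e^(t)(sin(4t)·(1,-2) - cos(4t)·(0,1)).
General solution: K_1X_1 + K_2X_2.

u(t) = K_1e^(t)cos(4t) + K_2e^(t)sin(4t), v(t) = K_1e^(t)sin(4t) - 2K_1e^(t)cos(4t) - 2K_2e^(t)sin(4t) - K_2e^(t)cos(4t)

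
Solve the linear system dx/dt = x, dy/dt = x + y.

Coefficient matrix A = [[1, 0], [1, 1]].
Characteristic polynomial det(A - λI) = λ^2 - 2λ + 1 = 0.
Single eigenvalue λ = 1 with algebraic multiplicity 2.
Eigenvector v = (0,1); generalized eigenvector w with (A-λI)w=v is (1,-3).
General solution: e^(t)[K_1·v + K_2·(t·v + w)].

x(t) = K_2e^(t), y(t) = K_1e^(t) + K_2te^(t) - 3K_2e^(t)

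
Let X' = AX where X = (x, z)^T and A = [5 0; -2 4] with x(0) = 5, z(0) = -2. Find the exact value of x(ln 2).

160

A = [[5,0],[-2,4]]; eigenvalues λ = 5, 4.
Eigenvectors: (-1,2) for λ=5, (0,1) for λ=4.
From the initial condition, c_1 = -5, c_2 = 8.
x(ln 2) = (-5)(2^5)(-1) + (8)(2^4)(0) = 160.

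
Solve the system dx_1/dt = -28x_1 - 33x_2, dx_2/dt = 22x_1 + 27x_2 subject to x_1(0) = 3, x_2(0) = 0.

x_1(t) = -6e^(5t) + 9e^(-6t), x_2(t) = 6e^(5t) - 6e^(-6t)

Coefficient matrix A = [[-28, -33], [22, 27]].
Characteristic polynomial det(A - λI) = λ^2 + λ - 30 = 0.
Eigenvalues λ = -6, 5.
For λ=-6: (A-λI) row 1 is [-22, -33], so an eigenvector is (-3, 2).
For λ=5: (A-λI) row 1 is [-33, -33], so an eigenvector is (-1, 1).
General solution: K_1e^(-6t)(-3,2) + K_2e^(5t)(-1,1).
Applying x_1(0)=3, x_2(0)=0 gives K_1=-3, K_2=6.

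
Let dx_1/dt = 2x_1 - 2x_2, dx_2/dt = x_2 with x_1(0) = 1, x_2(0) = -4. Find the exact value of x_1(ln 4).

112

A = [[2,-2],[0,1]]; eigenvalues λ = 2, 1.
Eigenvectors: (1,0) for λ=2, (2,1) for λ=1.
From the initial condition, c_1 = 9, c_2 = -4.
x_1(ln 4) = (9)(4^2)(1) + (-4)(4^1)(2) = 112.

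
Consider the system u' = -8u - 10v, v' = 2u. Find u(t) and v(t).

u(t) = 2K_1e^(-4t)sin(2t) - K_1e^(-4t)cos(2t) - K_2e^(-4t)sin(2t) - 2K_2e^(-4t)cos(2t), v(t) = -K_1e^(-4t)sin(2t) + K_2e^(-4t)cos(2t)

Coefficient matrix A = [[-8, -10], [2, 0]].
Characteristic polynomial det(A - λI) = λ^2 + 8λ + 20 = 0.
Eigenvalues λ = -4 ± 2i (complex conjugate pair).
For λ=-4+2i: an eigenvector is (-1,0) - i(2,-1) = (-1 - 2i, 0 + i).
A real fundamental pair from Re and Im of e^((-4+2i)t)v: X_1 = e^(-4t)(cos(2t)·(-1,0) + sin(2t)·(2,-1)), X_2 = e^(-4t)(sin(2t)·(-1,0) - cos(2t)·(2,-1)).
General solution: K_1X_1 + K_2X_2.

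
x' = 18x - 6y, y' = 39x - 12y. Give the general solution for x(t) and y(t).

Coefficient matrix A = [[18, -6], [39, -12]].
Characteristic polynomial det(A - λI) = λ^2 - 6λ + 18 = 0.
Eigenvalues λ = 3 ± 3i (complex conjugate pair).
For λ=3+3i: an eigenvector is (-1,-3) - i(1,2) = (-1 - i, -3 - 2i).
A real fundamental pair from Re and Im of e^((3+3i)t)v: X_1 = e^(3t)(cos(3t)·(-1,-3) + sin(3t)·(1,2)), X_2 = e^(3t)(sin(3t)·(-1,-3) - cos(3t)·(1,2)).
General solution: c_1X_1 + c_2X_2.

x(t) = c_1e^(3t)sin(3t) - c_1e^(3t)cos(3t) - c_2e^(3t)sin(3t) - c_2e^(3t)cos(3t), y(t) = 2c_1e^(3t)sin(3t) - 3c_1e^(3t)cos(3t) - 3c_2e^(3t)sin(3t) - 2c_2e^(3t)cos(3t)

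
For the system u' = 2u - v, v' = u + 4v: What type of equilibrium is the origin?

A = [[2,-1],[1,4]]; det(A-λI) = λ^2 - 6λ + 9.
repeated λ = 3 with a single eigenvector.

unstable improper node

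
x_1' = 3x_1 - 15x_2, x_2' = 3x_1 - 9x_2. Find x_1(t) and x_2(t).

x_1(t) = 2K_1e^(-3t)sin(3t) + K_1e^(-3t)cos(3t) + K_2e^(-3t)sin(3t) - 2K_2e^(-3t)cos(3t), x_2(t) = K_1e^(-3t)sin(3t) - K_2e^(-3t)cos(3t)

Coefficient matrix A = [[3, -15], [3, -9]].
Characteristic polynomial det(A - λI) = λ^2 + 6λ + 18 = 0.
Eigenvalues λ = -3 ± 3i (complex conjugate pair).
For λ=-3+3i: an eigenvector is (1,0) - i(2,1) = (1 - 2i, 0 - i).
A real fundamental pair from Re and Im of e^((-3+3i)t)v: X_1 = e^(-3t)(cos(3t)·(1,0) + sin(3t)·(2,1)), X_2 = e^(-3t)(sin(3t)·(1,0) - cos(3t)·(2,1)).
General solution: K_1X_1 + K_2X_2.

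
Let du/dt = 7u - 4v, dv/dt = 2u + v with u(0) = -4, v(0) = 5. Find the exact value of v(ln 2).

A = [[7,-4],[2,1]]; eigenvalues λ = 5, 3.
Eigenvectors: (2,1) for λ=5, (1,1) for λ=3.
From the initial condition, c_1 = -9, c_2 = 14.
v(ln 2) = (-9)(2^5)(1) + (14)(2^3)(1) = -176.

-176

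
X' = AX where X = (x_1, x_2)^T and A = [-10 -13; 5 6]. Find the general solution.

Coefficient matrix A = [[-10, -13], [5, 6]].
Characteristic polynomial det(A - λI) = λ^2 + 4λ + 5 = 0.
Eigenvalues λ = -2 ± i (complex conjugate pair).
For λ=-2+i: an eigenvector is (2,-1) - i(-3,2) = (2 + 3i, -1 - 2i).
A real fundamental pair from Re and Im of e^((-2+i)t)v: X_1 = e^(-2t)(cos(t)·(2,-1) + sin(t)·(-3,2)), X_2 = e^(-2t)(sin(t)·(2,-1) - cos(t)·(-3,2)).
General solution: c_1X_1 + c_2X_2.

x_1(t) = -3c_1e^(-2t)sin(t) + 2c_1e^(-2t)cos(t) + 2c_2e^(-2t)sin(t) + 3c_2e^(-2t)cos(t), x_2(t) = 2c_1e^(-2t)sin(t) - c_1e^(-2t)cos(t) - c_2e^(-2t)sin(t) - 2c_2e^(-2t)cos(t)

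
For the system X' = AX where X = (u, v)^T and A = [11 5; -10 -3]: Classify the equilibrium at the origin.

A = [[11,5],[-10,-3]]; det(A-λI) = λ^2 - 8λ + 17.
λ = 4 ± i: positive real part.

unstable spiral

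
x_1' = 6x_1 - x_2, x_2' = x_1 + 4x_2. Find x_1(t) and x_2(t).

Coefficient matrix A = [[6, -1], [1, 4]].
Characteristic polynomial det(A - λI) = λ^2 - 10λ + 25 = 0.
Single eigenvalue λ = 5 with algebraic multiplicity 2.
Eigenvector v = (1,1); generalized eigenvector w with (A-λI)w=v is (-1,-2).
General solution: e^(5t)[C_1·v + C_2·(t·v + w)].

x_1(t) = C_1e^(5t) + C_2te^(5t) - C_2e^(5t), x_2(t) = C_1e^(5t) + C_2te^(5t) - 2C_2e^(5t)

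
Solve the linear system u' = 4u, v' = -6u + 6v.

u(t) = c_2e^(4t), v(t) = -c_1e^(6t) + 3c_2e^(4t)

Coefficient matrix A = [[4, 0], [-6, 6]].
Characteristic polynomial det(A - λI) = λ^2 - 10λ + 24 = 0.
Eigenvalues λ = 6, 4.
For λ=6: (A-λI) row 1 is [-2, 0], so an eigenvector is (0, -1).
For λ=4: (A-λI) row 2 is [-6, 2], so an eigenvector is (1, 3).
General solution: c_1e^(6t)(0,-1) + c_2e^(4t)(1,3).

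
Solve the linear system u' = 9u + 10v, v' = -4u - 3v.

u(t) = 2c_1e^(3t)sin(2t) - c_1e^(3t)cos(2t) - c_2e^(3t)sin(2t) - 2c_2e^(3t)cos(2t), v(t) = -c_1e^(3t)sin(2t) + c_1e^(3t)cos(2t) + c_2e^(3t)sin(2t) + c_2e^(3t)cos(2t)

Coefficient matrix A = [[9, 10], [-4, -3]].
Characteristic polynomial det(A - λI) = λ^2 - 6λ + 13 = 0.
Eigenvalues λ = 3 ± 2i (complex conjugate pair).
For λ=3+2i: an eigenvector is (-1,1) - i(2,-1) = (-1 - 2i, 1 + i).
A real fundamental pair from Re and Im of e^((3+2i)t)v: X_1 = e^(3t)(cos(2t)·(-1,1) + sin(2t)·(2,-1)), X_2 = e^(3t)(sin(2t)·(-1,1) - cos(2t)·(2,-1)).
General solution: c_1X_1 + c_2X_2.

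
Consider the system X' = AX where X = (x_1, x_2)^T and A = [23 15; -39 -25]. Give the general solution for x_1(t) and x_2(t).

Coefficient matrix A = [[23, 15], [-39, -25]].
Characteristic polynomial det(A - λI) = λ^2 + 2λ + 10 = 0.
Eigenvalues λ = -1 ± 3i (complex conjugate pair).
For λ=-1+3i: an eigenvector is (-1,2) - i(2,-3) = (-1 - 2i, 2 + 3i).
A real fundamental pair from Re and Im of e^((-1+3i)t)v: X_1 = e^(-t)(cos(3t)·(-1,2) + sin(3t)·(2,-3)), X_2 = e^(-t)(sin(3t)·(-1,2) - cos(3t)·(2,-3)).
General solution: C_1X_1 + C_2X_2.

x_1(t) = 2C_1e^(-t)sin(3t) - C_1e^(-t)cos(3t) - C_2e^(-t)sin(3t) - 2C_2e^(-t)cos(3t), x_2(t) = -3C_1e^(-t)sin(3t) + 2C_1e^(-t)cos(3t) + 2C_2e^(-t)sin(3t) + 3C_2e^(-t)cos(3t)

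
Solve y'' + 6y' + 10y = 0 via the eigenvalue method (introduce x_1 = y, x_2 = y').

Let x_1 = y, x_2 = y'. Then x_1' = x_2 and x_2' = -10x_1 - 6x_2.
A = [[0,1],[-10,-6]]; det(A-λI) = λ^2 + 6λ + 10.
Eigenvalues λ = -3 ± i.

y(t) = c_1e^(-3t)cos(t) + c_2e^(-3t)sin(t)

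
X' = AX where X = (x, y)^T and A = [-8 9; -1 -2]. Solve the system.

x(t) = -3K_1e^(-5t) - 3K_2te^(-5t) + K_2e^(-5t), y(t) = -K_1e^(-5t) - K_2te^(-5t)

Coefficient matrix A = [[-8, 9], [-1, -2]].
Characteristic polynomial det(A - λI) = λ^2 + 10λ + 25 = 0.
Single eigenvalue λ = -5 with algebraic multiplicity 2.
Eigenvector v = (-3,-1); generalized eigenvector w with (A-λI)w=v is (1,0).
General solution: e^(-5t)[K_1·v + K_2·(t·v + w)].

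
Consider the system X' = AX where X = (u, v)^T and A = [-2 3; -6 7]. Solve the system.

Coefficient matrix A = [[-2, 3], [-6, 7]].
Characteristic polynomial det(A - λI) = λ^2 - 5λ + 4 = 0.
Eigenvalues λ = 1, 4.
For λ=1: (A-λI) row 1 is [-3, 3], so an eigenvector is (1, 1).
For λ=4: (A-λI) row 1 is [-6, 3], so an eigenvector is (1, 2).
General solution: C_1e^(t)(1,1) + C_2e^(4t)(1,2).

u(t) = C_1e^(t) + C_2e^(4t), v(t) = C_1e^(t) + 2C_2e^(4t)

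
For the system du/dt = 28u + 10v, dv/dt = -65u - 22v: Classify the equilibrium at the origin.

unstable spiral

A = [[28,10],[-65,-22]]; det(A-λI) = λ^2 - 6λ + 34.
λ = 3 ± 5i: positive real part.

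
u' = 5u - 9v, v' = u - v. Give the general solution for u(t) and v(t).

Coefficient matrix A = [[5, -9], [1, -1]].
Characteristic polynomial det(A - λI) = λ^2 - 4λ + 4 = 0.
Single eigenvalue λ = 2 with algebraic multiplicity 2.
Eigenvector v = (-3,-1); generalized eigenvector w with (A-λI)w=v is (2,1).
General solution: e^(2t)[K_1·v + K_2·(t·v + w)].

u(t) = -3K_1e^(2t) - 3K_2te^(2t) + 2K_2e^(2t), v(t) = -K_1e^(2t) - K_2te^(2t) + K_2e^(2t)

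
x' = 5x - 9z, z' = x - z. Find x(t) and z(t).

x(t) = 3c_1e^(2t) + 3c_2te^(2t) - 2c_2e^(2t), z(t) = c_1e^(2t) + c_2te^(2t) - c_2e^(2t)

Coefficient matrix A = [[5, -9], [1, -1]].
Characteristic polynomial det(A - λI) = λ^2 - 4λ + 4 = 0.
Single eigenvalue λ = 2 with algebraic multiplicity 2.
Eigenvector v = (3,1); generalized eigenvector w with (A-λI)w=v is (-2,-1).
General solution: e^(2t)[c_1·v + c_2·(t·v + w)].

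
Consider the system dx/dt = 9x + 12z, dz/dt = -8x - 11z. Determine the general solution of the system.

Coefficient matrix A = [[9, 12], [-8, -11]].
Characteristic polynomial det(A - λI) = λ^2 + 2λ - 3 = 0.
Eigenvalues λ = -3, 1.
For λ=-3: (A-λI) row 1 is [12, 12], so an eigenvector is (1, -1).
For λ=1: (A-λI) row 1 is [8, 12], so an eigenvector is (-3, 2).
General solution: c_1e^(-3t)(1,-1) + c_2e^(t)(-3,2).

x(t) = c_1e^(-3t) - 3c_2e^(t), z(t) = -c_1e^(-3t) + 2c_2e^(t)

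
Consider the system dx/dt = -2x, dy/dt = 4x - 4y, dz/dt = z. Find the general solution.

Coefficient matrix A = [[-2, 0, 0], [4, -4, 0], [0, 0, 1]].
det(A - λI) = 0 gives eigenvalues λ = -4, -2, 1.
For λ=-4: eigenvector (0,1,0).
For λ=-2: eigenvector (1,2,0).
For λ=1: eigenvector (0,0,1).
General solution: C_1e^(-4t)(0,1,0) + C_2e^(-2t)(1,2,0) + C_3e^(t)(0,0,1).

x(t) = C_2e^(-2t), y(t) = C_1e^(-4t) + 2C_2e^(-2t), z(t) = C_3e^(t)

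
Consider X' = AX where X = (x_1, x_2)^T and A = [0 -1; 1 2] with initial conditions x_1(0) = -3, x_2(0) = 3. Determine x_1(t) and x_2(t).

Coefficient matrix A = [[0, -1], [1, 2]].
Characteristic polynomial det(A - λI) = λ^2 - 2λ + 1 = 0.
Single eigenvalue λ = 1 with algebraic multiplicity 2.
Eigenvector v = (-1,1); generalized eigenvector w with (A-λI)w=v is (0,1).
General solution: e^(t)[K_1·v + K_2·(t·v + w)].
Applying x_1(0)=-3, x_2(0)=3 gives K_1=3, K_2=0.

x_1(t) = -3e^(t), x_2(t) = 3e^(t)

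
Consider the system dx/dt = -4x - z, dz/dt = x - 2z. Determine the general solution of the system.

x(t) = -K_1e^(-3t) - K_2te^(-3t), z(t) = K_1e^(-3t) + K_2te^(-3t) + K_2e^(-3t)

Coefficient matrix A = [[-4, -1], [1, -2]].
Characteristic polynomial det(A - λI) = λ^2 + 6λ + 9 = 0.
Single eigenvalue λ = -3 with algebraic multiplicity 2.
Eigenvector v = (-1,1); generalized eigenvector w with (A-λI)w=v is (0,1).
General solution: e^(-3t)[K_1·v + K_2·(t·v + w)].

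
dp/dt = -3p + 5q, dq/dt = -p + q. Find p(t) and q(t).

Coefficient matrix A = [[-3, 5], [-1, 1]].
Characteristic polynomial det(A - λI) = λ^2 + 2λ + 2 = 0.
Eigenvalues λ = -1 ± i (complex conjugate pair).
For λ=-1+i: an eigenvector is (-1,0) - i(2,1) = (-1 - 2i, 0 - i).
A real fundamental pair from Re and Im of e^((-1+i)t)v: X_1 = e^(-t)(cos(t)·(-1,0) + sin(t)·(2,1)), X_2 = e^(-t)(sin(t)·(-1,0) - cos(t)·(2,1)).
General solution: K_1X_1 + K_2X_2.

p(t) = 2K_1e^(-t)sin(t) - K_1e^(-t)cos(t) - K_2e^(-t)sin(t) - 2K_2e^(-t)cos(t), q(t) = K_1e^(-t)sin(t) - K_2e^(-t)cos(t)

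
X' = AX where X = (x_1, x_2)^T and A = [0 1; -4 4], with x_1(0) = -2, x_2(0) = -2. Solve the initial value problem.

x_1(t) = 2te^(2t) - 2e^(2t), x_2(t) = 4te^(2t) - 2e^(2t)

Coefficient matrix A = [[0, 1], [-4, 4]].
Characteristic polynomial det(A - λI) = λ^2 - 4λ + 4 = 0.
Single eigenvalue λ = 2 with algebraic multiplicity 2.
Eigenvector v = (-1,-2); generalized eigenvector w with (A-λI)w=v is (1,1).
General solution: e^(2t)[c_1·v + c_2·(t·v + w)].
Applying x_1(0)=-2, x_2(0)=-2 gives c_1=0, c_2=-2.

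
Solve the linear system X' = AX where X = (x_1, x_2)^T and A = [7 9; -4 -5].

Coefficient matrix A = [[7, 9], [-4, -5]].
Characteristic polynomial det(A - λI) = λ^2 - 2λ + 1 = 0.
Single eigenvalue λ = 1 with algebraic multiplicity 2.
Eigenvector v = (-3,2); generalized eigenvector w with (A-λI)w=v is (1,-1).
General solution: e^(t)[C_1·v + C_2·(t·v + w)].

x_1(t) = -3C_1e^(t) - 3C_2te^(t) + C_2e^(t), x_2(t) = 2C_1e^(t) + 2C_2te^(t) - C_2e^(t)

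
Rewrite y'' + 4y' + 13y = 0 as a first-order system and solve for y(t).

Let x_1 = y, x_2 = y'. Then x_1' = x_2 and x_2' = -13x_1 - 4x_2.
A = [[0,1],[-13,-4]]; det(A-λI) = λ^2 + 4λ + 13.
Eigenvalues λ = -2 ± 3i.

y(t) = C_1e^(-2t)cos(3t) + C_2e^(-2t)sin(3t)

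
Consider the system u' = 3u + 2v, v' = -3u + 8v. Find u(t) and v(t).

u(t) = -2C_1e^(6t) - C_2e^(5t), v(t) = -3C_1e^(6t) - C_2e^(5t)

Coefficient matrix A = [[3, 2], [-3, 8]].
Characteristic polynomial det(A - λI) = λ^2 - 11λ + 30 = 0.
Eigenvalues λ = 6, 5.
For λ=6: (A-λI) row 1 is [-3, 2], so an eigenvector is (-2, -3).
For λ=5: (A-λI) row 1 is [-2, 2], so an eigenvector is (-1, -1).
General solution: C_1e^(6t)(-2,-3) + C_2e^(5t)(-1,-1).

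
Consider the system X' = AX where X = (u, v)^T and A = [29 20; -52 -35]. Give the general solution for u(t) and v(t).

u(t) = C_1e^(-3t)sin(4t) + 2C_1e^(-3t)cos(4t) + 2C_2e^(-3t)sin(4t) - C_2e^(-3t)cos(4t), v(t) = -2C_1e^(-3t)sin(4t) - 3C_1e^(-3t)cos(4t) - 3C_2e^(-3t)sin(4t) + 2C_2e^(-3t)cos(4t)

Coefficient matrix A = [[29, 20], [-52, -35]].
Characteristic polynomial det(A - λI) = λ^2 + 6λ + 25 = 0.
Eigenvalues λ = -3 ± 4i (complex conjugate pair).
For λ=-3+4i: an eigenvector is (2,-3) - i(1,-2) = (2 - i, -3 + 2i).
A real fundamental pair from Re and Im of e^((-3+4i)t)v: X_1 = e^(-3t)(cos(4t)·(2,-3) + sin(4t)·(1,-2)), X_2 = e^(-3t)(sin(4t)·(2,-3) - cos(4t)·(1,-2)).
General solution: C_1X_1 + C_2X_2.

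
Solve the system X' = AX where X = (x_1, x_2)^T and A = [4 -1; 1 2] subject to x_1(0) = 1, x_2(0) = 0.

Coefficient matrix A = [[4, -1], [1, 2]].
Characteristic polynomial det(A - λI) = λ^2 - 6λ + 9 = 0.
Single eigenvalue λ = 3 with algebraic multiplicity 2.
Eigenvector v = (-1,-1); generalized eigenvector w with (A-λI)w=v is (2,3).
General solution: e^(3t)[K_1·v + K_2·(t·v + w)].
Applying x_1(0)=1, x_2(0)=0 gives K_1=-3, K_2=-1.

x_1(t) = te^(3t) + e^(3t), x_2(t) = te^(3t)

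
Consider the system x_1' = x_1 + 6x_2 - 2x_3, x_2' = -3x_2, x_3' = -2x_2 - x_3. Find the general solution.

Coefficient matrix A = [[1, 6, -2], [0, -3, 0], [0, -2, -1]].
det(A - λI) = 0 gives eigenvalues λ = -1, -3, 1.
For λ=-1: eigenvector (1,0,1).
For λ=-3: eigenvector (-1,1,1).
For λ=1: eigenvector (1,0,0).
General solution: K_1e^(-t)(1,0,1) + K_2e^(-3t)(-1,1,1) + K_3e^(t)(1,0,0).

x_1(t) = K_1e^(-t) - K_2e^(-3t) + K_3e^(t), x_2(t) = K_2e^(-3t), x_3(t) = K_1e^(-t) + K_2e^(-3t)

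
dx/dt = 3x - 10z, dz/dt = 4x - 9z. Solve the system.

Coefficient matrix A = [[3, -10], [4, -9]].
Characteristic polynomial det(A - λI) = λ^2 + 6λ + 13 = 0.
Eigenvalues λ = -3 ± 2i (complex conjugate pair).
For λ=-3+2i: an eigenvector is (1,1) - i(-2,-1) = (1 + 2i, 1 + i).
A real fundamental pair from Re and Im of e^((-3+2i)t)v: X_1 = e^(-3t)(cos(2t)·(1,1) + sin(2t)·(-2,-1)), X_2 = e^(-3t)(sin(2t)·(1,1) - cos(2t)·(-2,-1)).
General solution: C_1X_1 + C_2X_2.

x(t) = -2C_1e^(-3t)sin(2t) + C_1e^(-3t)cos(2t) + C_2e^(-3t)sin(2t) + 2C_2e^(-3t)cos(2t), z(t) = -C_1e^(-3t)sin(2t) + C_1e^(-3t)cos(2t) + C_2e^(-3t)sin(2t) + C_2e^(-3t)cos(2t)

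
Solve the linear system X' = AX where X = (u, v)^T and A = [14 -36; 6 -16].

u(t) = 2C_1e^(-4t) + 3C_2e^(2t), v(t) = C_1e^(-4t) + C_2e^(2t)

Coefficient matrix A = [[14, -36], [6, -16]].
Characteristic polynomial det(A - λI) = λ^2 + 2λ - 8 = 0.
Eigenvalues λ = -4, 2.
For λ=-4: (A-λI) row 1 is [18, -36], so an eigenvector is (2, 1).
For λ=2: (A-λI) row 1 is [12, -36], so an eigenvector is (3, 1).
General solution: C_1e^(-4t)(2,1) + C_2e^(2t)(3,1).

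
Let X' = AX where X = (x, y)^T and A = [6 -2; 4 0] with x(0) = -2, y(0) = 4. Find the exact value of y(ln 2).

A = [[6,-2],[4,0]]; eigenvalues λ = 4, 2.
Eigenvectors: (-1,-1) for λ=4, (-1,-2) for λ=2.
From the initial condition, c_1 = 8, c_2 = -6.
y(ln 2) = (8)(2^4)(-1) + (-6)(2^2)(-2) = -80.

-80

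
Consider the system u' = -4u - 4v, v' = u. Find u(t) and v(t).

Coefficient matrix A = [[-4, -4], [1, 0]].
Characteristic polynomial det(A - λI) = λ^2 + 4λ + 4 = 0.
Single eigenvalue λ = -2 with algebraic multiplicity 2.
Eigenvector v = (2,-1); generalized eigenvector w with (A-λI)w=v is (3,-2).
General solution: e^(-2t)[K_1·v + K_2·(t·v + w)].

u(t) = 2K_1e^(-2t) + 2K_2te^(-2t) + 3K_2e^(-2t), v(t) = -K_1e^(-2t) - K_2te^(-2t) - 2K_2e^(-2t)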